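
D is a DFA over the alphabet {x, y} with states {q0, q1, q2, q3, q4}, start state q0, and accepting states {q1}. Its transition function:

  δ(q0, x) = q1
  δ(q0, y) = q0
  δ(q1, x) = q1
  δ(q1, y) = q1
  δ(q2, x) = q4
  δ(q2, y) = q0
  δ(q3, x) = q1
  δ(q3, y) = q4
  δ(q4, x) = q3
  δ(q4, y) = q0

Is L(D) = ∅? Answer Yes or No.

No

The string x is accepted: the run q0 → q1 ends in the accepting state q1.
Since at least one string is accepted, L(D) is not empty.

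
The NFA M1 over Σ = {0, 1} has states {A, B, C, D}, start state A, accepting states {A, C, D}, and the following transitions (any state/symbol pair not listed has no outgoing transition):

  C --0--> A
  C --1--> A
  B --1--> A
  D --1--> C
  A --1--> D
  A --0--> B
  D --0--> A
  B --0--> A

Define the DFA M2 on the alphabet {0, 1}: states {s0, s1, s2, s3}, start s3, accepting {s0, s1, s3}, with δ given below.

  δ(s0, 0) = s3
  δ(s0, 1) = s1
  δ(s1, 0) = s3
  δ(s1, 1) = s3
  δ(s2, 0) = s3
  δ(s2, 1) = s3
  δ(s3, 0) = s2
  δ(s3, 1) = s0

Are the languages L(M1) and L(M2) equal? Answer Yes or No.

Yes

Exploring the product automaton M1 × M2 from the start pair (A, s3), following both machines on each input symbol, reaches 4 state pairs: (A, s3), (B, s2), (D, s0), (C, s1).
M1 accepts in {A, C, D} and M2 accepts in {s0, s1, s3}. In every reachable pair the two components are either both accepting — (A, s3), (D, s0), (C, s1) — or both non-accepting, so no string is accepted by exactly one of the machines: L(M1) \ L(M2) and L(M2) \ L(M1) are both empty.
Hence every string is accepted by M1 iff it is accepted by M2, and the two languages coincide.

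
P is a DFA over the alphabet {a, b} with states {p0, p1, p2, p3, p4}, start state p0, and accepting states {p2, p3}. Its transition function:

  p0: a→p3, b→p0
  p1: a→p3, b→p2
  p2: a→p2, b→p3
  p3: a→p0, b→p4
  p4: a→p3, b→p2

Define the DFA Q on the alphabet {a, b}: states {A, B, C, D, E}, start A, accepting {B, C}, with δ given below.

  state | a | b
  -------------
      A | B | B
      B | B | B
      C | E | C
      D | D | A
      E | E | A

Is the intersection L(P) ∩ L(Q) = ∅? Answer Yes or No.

No

The string a is accepted by both P and Q.
Hence L(P) ∩ L(Q) ≠ ∅.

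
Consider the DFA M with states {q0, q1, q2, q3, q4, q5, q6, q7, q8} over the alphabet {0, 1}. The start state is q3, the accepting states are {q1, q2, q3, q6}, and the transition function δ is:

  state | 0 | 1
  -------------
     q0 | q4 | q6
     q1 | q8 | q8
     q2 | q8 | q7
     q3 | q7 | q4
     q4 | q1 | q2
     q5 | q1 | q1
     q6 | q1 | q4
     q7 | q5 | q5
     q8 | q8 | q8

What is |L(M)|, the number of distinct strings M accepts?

The useful subgraph on states {q1, q2, q3, q4, q5, q7} is acyclic, so L(M) is finite; the longest accepting path visits 6 useful states, giving maximum string length 5.
Counting accepting paths from q3 by length: 1 of length 0, 2 of length 2, 4 of length 3, 4 of length 5. Total 11.

11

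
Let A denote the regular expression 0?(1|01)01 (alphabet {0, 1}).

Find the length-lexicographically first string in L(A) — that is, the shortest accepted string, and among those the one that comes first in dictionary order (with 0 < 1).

By inspection of the expression, no string of length less than 3 matches, and 101 is the lexicographically first match of length 3.

101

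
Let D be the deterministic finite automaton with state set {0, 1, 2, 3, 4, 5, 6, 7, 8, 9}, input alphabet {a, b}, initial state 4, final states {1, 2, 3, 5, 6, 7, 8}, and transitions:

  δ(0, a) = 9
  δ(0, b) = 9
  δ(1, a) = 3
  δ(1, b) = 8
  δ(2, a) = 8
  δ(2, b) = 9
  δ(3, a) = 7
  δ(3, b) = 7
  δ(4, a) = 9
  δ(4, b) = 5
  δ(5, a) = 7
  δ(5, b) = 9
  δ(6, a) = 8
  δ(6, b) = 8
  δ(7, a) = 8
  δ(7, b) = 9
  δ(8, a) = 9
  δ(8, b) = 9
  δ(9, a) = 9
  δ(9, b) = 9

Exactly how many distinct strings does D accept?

The useful subgraph on states {4, 5, 7, 8} is acyclic, so L(D) is finite; the longest accepting path visits 4 useful states, giving maximum string length 3.
Counting accepting paths from 4 by length: 1 of length 1, 1 of length 2, 1 of length 3. Total 3.

3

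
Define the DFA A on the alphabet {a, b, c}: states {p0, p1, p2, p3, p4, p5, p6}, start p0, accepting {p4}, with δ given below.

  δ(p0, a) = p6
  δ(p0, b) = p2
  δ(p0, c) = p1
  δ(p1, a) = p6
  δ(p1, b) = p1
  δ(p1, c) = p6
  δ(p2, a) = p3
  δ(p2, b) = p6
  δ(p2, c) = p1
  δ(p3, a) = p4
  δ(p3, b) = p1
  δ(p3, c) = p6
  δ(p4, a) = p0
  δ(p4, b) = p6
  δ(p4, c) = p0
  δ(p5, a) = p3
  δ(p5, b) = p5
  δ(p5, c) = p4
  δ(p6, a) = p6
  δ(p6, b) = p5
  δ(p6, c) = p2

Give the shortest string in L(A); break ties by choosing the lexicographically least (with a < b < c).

abc

A breadth-first search from p0 reaches an accepting state first via the path p0 → p6 → p5 → p4 on input abc.
No string of length < 3 is accepted (BFS exhausts all shorter strings without reaching an accepting state), and abc is the lexicographically least accepting string of length 3.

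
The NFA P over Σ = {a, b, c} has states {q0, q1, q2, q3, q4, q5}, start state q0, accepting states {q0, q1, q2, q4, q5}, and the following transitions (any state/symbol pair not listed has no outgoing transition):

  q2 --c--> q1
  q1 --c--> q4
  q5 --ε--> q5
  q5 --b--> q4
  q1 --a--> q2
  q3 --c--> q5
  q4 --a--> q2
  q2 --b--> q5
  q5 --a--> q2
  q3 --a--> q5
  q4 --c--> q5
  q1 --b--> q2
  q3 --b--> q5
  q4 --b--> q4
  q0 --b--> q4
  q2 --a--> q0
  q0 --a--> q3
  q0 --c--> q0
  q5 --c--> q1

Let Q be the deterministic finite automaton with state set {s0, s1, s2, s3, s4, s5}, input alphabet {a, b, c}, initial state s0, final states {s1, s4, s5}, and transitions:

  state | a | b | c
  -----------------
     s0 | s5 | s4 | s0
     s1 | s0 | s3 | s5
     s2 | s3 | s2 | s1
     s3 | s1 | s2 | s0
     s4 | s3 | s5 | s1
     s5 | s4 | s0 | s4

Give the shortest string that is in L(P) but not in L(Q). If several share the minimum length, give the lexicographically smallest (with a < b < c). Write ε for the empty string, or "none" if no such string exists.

ε

The empty string ε is accepted by P but not by Q.
Since ε is the unique shortest string, it is the required witness.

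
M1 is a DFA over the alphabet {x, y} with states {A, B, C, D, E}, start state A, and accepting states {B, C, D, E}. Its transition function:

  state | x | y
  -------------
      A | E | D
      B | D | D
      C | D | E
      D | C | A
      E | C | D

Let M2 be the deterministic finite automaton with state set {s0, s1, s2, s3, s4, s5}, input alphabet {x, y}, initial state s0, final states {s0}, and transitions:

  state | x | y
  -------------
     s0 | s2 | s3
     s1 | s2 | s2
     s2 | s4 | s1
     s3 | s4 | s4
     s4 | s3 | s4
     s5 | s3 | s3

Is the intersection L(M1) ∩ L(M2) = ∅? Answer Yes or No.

Exploring the product automaton M1 × M2 from the start pair (A, s0), following both machines on each input symbol, reaches 15 state pairs: (A, s0), (E, s2), (D, s3), (C, s4), (D, s1), (A, s4), (E, s4), (C, s2), (A, s2), (E, s3), (D, s4), (C, s3), (E, s1), (D, s2), (A, s1).
M1 accepts in {B, C, D, E} and M2 accepts in {s0}; no reachable pair has both components accepting, so no string drives both machines to acceptance simultaneously and L(M1) ∩ L(M2) = ∅.
So no string is accepted by both, and the intersection is empty.

Yes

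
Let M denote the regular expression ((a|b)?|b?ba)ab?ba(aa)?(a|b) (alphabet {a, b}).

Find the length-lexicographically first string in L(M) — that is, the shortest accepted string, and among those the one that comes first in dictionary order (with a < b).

abaa

By inspection of the expression, no string of length less than 4 matches, and abaa is the lexicographically first match of length 4.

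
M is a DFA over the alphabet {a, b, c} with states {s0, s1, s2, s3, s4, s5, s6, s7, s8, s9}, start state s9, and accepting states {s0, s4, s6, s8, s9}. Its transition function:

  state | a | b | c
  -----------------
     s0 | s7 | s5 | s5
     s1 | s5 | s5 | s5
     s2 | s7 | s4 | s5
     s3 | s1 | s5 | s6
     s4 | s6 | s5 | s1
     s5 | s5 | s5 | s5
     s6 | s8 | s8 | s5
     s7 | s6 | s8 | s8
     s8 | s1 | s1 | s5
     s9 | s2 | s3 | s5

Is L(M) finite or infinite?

The useful states (reachable from s9 and able to reach an accepting state) are {s2, s3, s4, s6, s7, s8, s9}.
Restricted to these states the transition graph has no cycle, so every accepting path has bounded length and L is finite.

finite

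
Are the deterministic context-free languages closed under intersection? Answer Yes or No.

No

DCFLs are closed under complement (normalise the DPDA to read all of its input, then flip the verdict). If they were also closed under intersection, De Morgan would make them closed under union; but {aⁿbⁿ : n≥0} and {aⁿb²ⁿ : n≥0} are DCFLs (push the a's; pop one per b, respectively one per two b's) whose union no deterministic PDA accepts: a DPDA for it would have a single run on aⁿb²ⁿ, accepting after the prefix aⁿbⁿ and accepting again after n more b's; an ordinary PDA that simulates it on a's and b's and, at any moment when it is accepting, may switch to reading only a fresh letter c while feeding each c to the simulation as a b, would accept aⁱbʲcᵏ (k≥1) exactly when both aⁱbʲ and aⁱbʲ⁺ᵏ are in the language, i.e. its language intersected with the regular set a*b*c⁺ would be exactly {aⁿbⁿcⁿ : n≥1} — impossible, since context-free languages are closed under intersection with regular sets and {aⁿbⁿcⁿ} is not context-free.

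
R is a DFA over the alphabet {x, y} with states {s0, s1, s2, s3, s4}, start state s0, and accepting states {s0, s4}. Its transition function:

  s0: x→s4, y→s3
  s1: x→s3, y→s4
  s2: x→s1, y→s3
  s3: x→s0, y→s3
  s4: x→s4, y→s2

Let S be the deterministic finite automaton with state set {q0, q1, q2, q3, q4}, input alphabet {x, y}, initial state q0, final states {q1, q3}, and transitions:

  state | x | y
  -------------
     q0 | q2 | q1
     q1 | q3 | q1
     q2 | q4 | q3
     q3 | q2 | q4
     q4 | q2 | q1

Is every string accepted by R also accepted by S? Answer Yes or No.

No

The empty string ε is in L(R) but not in L(S).
So L(R) ⊄ L(S).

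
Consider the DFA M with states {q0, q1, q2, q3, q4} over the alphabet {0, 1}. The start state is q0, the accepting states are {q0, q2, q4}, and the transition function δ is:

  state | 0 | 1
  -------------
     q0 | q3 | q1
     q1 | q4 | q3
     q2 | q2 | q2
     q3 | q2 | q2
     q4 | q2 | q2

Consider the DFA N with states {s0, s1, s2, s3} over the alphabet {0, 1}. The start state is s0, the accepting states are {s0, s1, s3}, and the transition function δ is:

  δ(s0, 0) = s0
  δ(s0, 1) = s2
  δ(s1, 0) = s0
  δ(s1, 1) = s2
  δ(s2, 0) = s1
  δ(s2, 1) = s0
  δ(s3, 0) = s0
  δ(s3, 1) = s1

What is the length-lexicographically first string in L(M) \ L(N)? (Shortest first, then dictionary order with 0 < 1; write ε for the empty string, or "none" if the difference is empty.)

01

The string 01 is accepted by M but not by N.
No shorter string lies in the difference, and 01 is the lexicographically first length-2 string in L(M) \ L(N).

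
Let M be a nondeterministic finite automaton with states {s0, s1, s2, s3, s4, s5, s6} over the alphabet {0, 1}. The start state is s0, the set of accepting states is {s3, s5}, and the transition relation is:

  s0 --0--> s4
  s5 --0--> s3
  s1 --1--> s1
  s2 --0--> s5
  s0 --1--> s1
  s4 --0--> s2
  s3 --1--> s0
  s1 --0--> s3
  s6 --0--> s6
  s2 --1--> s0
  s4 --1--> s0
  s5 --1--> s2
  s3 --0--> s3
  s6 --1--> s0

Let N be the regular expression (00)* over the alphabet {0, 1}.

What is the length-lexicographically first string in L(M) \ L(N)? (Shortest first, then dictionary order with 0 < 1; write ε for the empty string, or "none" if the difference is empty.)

The string 10 is accepted by M but not by N.
No shorter string lies in the difference, and 10 is the lexicographically first length-2 string in L(M) \ L(N).

10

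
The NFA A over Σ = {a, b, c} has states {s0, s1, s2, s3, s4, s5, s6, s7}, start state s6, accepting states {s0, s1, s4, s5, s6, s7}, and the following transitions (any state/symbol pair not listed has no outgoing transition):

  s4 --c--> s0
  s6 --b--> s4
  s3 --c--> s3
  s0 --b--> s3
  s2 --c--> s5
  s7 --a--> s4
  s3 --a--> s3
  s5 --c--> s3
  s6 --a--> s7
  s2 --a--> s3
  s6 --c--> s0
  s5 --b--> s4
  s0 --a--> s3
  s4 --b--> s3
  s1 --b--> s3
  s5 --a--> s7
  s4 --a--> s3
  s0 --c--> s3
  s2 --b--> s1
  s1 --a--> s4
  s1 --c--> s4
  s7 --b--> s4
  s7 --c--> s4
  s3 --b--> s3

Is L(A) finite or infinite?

The useful states (reachable from s6 and able to reach an accepting state) are {s0, s4, s6, s7}.
Restricted to these states the transition graph has no cycle, so every accepting path has bounded length and L is finite.

finite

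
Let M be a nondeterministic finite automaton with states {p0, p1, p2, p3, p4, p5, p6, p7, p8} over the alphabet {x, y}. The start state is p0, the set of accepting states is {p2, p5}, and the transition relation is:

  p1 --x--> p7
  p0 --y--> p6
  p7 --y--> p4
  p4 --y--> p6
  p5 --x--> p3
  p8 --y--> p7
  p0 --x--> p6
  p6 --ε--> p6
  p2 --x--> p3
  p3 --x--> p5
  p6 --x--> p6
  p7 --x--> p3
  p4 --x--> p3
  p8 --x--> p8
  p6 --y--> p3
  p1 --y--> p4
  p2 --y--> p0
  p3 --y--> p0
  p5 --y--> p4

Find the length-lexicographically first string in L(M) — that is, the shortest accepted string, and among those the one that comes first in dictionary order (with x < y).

xyx

A breadth-first search from p0 reaches an accepting state first via the path p0 → p6 → p3 → p5 on input xyx.
No string of length < 3 is accepted (BFS exhausts all shorter strings without reaching an accepting state), and xyx is the lexicographically least accepting string of length 3.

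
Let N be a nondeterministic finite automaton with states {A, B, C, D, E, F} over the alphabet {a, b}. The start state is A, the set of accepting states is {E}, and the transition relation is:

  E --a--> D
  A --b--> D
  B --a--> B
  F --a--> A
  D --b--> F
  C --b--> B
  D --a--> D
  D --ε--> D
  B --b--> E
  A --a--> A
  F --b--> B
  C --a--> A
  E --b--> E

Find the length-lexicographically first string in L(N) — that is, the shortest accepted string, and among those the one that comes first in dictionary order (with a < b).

bbbb

A breadth-first search from A reaches an accepting state first via the path A → D → F → B → E on input bbbb.
No string of length < 4 is accepted (BFS exhausts all shorter strings without reaching an accepting state), and bbbb is the lexicographically least accepting string of length 4.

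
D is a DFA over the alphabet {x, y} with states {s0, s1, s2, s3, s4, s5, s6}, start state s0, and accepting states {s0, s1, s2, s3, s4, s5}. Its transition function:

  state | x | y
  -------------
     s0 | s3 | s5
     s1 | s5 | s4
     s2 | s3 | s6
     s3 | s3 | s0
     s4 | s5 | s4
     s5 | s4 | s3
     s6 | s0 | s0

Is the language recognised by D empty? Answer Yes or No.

No

The empty string ε is accepted: the run s0 ends in the accepting state s0.
Since at least one string is accepted, L(D) is not empty.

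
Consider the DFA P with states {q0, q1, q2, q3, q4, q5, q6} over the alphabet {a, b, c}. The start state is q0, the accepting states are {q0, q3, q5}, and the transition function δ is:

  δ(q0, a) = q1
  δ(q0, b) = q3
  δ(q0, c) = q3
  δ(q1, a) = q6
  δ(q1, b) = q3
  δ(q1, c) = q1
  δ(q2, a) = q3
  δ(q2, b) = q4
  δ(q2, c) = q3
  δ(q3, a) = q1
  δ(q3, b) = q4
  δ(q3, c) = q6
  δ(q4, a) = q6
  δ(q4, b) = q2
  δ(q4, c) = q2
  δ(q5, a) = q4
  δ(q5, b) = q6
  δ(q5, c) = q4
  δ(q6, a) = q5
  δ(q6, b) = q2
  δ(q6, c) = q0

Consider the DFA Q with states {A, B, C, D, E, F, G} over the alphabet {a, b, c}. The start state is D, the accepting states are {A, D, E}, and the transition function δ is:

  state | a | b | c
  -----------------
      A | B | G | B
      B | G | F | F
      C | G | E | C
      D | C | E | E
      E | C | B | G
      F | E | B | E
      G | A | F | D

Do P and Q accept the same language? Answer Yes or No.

Yes

Exploring the product automaton P × Q from the start pair (q0, D), following both machines on each input symbol, reaches 7 state pairs: (q0, D), (q1, C), (q3, E), (q6, G), (q4, B), (q5, A), (q2, F).
P accepts in {q0, q3, q5} and Q accepts in {A, D, E}. In every reachable pair the two components are either both accepting — (q0, D), (q3, E), (q5, A) — or both non-accepting, so no string is accepted by exactly one of the machines: L(P) \ L(Q) and L(Q) \ L(P) are both empty.
Hence every string is accepted by P iff it is accepted by Q, and the two languages coincide.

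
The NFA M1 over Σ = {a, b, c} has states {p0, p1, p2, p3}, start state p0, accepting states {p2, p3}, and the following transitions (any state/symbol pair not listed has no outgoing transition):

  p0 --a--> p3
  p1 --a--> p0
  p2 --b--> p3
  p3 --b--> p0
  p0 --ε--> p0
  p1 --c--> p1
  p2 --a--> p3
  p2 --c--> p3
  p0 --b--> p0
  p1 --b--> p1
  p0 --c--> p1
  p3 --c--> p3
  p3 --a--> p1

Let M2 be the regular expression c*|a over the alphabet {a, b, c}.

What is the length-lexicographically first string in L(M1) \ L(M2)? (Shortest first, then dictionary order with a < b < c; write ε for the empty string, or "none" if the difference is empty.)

The string ac is accepted by M1 but not by M2.
No shorter string lies in the difference, and ac is the lexicographically first length-2 string in L(M1) \ L(M2).

ac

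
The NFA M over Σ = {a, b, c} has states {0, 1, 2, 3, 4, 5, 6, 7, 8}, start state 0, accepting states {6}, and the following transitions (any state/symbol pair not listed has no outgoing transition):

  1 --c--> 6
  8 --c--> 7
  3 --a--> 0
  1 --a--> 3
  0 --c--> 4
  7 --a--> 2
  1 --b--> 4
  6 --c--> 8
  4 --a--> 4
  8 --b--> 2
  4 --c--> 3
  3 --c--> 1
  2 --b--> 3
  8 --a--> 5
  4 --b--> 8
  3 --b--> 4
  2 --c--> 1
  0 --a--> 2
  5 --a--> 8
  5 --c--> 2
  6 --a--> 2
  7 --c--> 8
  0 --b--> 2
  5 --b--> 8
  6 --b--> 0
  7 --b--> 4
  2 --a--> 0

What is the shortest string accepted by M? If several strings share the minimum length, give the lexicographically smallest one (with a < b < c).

acc

A breadth-first search from 0 reaches an accepting state first via the path 0 → 2 → 1 → 6 on input acc.
No string of length < 3 is accepted (BFS exhausts all shorter strings without reaching an accepting state), and acc is the lexicographically least accepting string of length 3.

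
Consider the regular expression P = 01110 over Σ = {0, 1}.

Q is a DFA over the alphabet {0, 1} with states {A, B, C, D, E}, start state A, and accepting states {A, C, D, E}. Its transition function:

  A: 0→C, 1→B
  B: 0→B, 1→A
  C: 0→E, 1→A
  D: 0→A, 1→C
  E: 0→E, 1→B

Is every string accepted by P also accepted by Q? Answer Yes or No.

Converting the expression P to a DFA (subset construction, then merging equivalent states) gives the minimal DFA with states {p0, p1, p2, p3, p4, p5, p6}, start state p0, accepting states {p6} and transitions p0: 0→p1, 1→p2; p1: 0→p2, 1→p3; p2: 0→p2, 1→p2; p3: 0→p2, 1→p4; p4: 0→p2, 1→p5; p5: 0→p6, 1→p2; p6: 0→p2, 1→p2.
Exploring the product automaton P × Q from the start pair (p0, A), following both machines on each input symbol, reaches 10 state pairs: (p0, A), (p1, C), (p2, B), (p2, E), (p3, A), (p2, A), (p2, C), (p4, B), (p5, A), (p6, C).
P accepts in {p6} and Q accepts in {A, C, D, E}. The reachable pairs whose P-component is accepting are (p6, C); in each of them the Q-component is accepting too, so the product for L(P) \ L(Q) (P-component accepting, Q-component rejecting) has no reachable accepting pair and the difference is empty.
Hence every string in L(P) is also in L(Q).

Yes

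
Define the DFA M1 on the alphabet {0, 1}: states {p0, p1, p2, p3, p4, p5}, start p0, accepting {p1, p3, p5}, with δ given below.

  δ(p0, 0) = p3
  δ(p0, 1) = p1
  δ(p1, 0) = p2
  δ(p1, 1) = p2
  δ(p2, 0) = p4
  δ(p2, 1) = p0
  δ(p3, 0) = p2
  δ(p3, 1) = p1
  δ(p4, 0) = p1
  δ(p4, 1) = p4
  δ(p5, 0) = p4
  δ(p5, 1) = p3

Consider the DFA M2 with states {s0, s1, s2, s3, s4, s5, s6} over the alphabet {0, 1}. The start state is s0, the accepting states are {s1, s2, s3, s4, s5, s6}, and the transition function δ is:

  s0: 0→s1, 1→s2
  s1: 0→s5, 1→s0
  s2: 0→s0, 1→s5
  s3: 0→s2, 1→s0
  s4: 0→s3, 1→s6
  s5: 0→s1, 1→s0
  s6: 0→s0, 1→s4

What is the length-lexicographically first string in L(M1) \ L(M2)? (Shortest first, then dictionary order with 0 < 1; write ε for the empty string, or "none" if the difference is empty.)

01

The string 01 is accepted by M1 but not by M2.
No shorter string lies in the difference, and 01 is the lexicographically first length-2 string in L(M1) \ L(M2).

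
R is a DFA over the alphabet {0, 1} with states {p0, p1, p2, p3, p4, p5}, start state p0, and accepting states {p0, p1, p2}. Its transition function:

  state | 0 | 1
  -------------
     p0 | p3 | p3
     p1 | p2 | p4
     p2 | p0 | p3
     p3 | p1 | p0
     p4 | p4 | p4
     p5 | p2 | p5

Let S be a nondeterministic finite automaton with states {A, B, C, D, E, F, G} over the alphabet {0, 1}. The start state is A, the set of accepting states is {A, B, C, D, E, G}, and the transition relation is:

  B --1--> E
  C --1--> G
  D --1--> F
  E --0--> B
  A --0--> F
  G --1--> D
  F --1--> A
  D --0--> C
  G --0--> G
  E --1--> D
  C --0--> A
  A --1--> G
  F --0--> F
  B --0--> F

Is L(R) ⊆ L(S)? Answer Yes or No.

No

The string 00 is in L(R) but not in L(S).
So L(R) ⊄ L(S).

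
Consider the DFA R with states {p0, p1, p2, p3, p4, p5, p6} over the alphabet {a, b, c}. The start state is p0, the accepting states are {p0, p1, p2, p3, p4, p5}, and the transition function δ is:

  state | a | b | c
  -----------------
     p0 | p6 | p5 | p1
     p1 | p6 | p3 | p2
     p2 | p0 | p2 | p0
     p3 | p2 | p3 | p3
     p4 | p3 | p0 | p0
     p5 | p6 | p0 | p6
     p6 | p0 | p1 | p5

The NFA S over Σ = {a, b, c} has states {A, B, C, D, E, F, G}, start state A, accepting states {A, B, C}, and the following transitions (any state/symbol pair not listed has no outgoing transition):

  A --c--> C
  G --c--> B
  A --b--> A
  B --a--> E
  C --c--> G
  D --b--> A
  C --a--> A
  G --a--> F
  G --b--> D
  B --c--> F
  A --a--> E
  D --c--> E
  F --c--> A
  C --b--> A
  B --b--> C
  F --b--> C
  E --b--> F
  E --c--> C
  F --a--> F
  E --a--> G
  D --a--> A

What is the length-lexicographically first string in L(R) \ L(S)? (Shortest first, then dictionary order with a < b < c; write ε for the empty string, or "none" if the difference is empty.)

aa

The string aa is accepted by R but not by S.
No shorter string lies in the difference, and aa is the lexicographically first length-2 string in L(R) \ L(S).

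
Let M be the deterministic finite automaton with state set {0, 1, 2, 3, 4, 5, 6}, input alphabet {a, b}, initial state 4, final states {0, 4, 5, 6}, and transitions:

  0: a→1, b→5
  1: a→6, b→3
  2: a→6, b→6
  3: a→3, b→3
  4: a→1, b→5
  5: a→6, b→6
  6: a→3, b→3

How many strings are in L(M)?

The useful subgraph on states {1, 4, 5, 6} is acyclic, so L(M) is finite; the longest accepting path visits 3 useful states, giving maximum string length 2.
Counting accepting paths from 4 by length: 1 of length 0, 1 of length 1, 3 of length 2. Total 5.

5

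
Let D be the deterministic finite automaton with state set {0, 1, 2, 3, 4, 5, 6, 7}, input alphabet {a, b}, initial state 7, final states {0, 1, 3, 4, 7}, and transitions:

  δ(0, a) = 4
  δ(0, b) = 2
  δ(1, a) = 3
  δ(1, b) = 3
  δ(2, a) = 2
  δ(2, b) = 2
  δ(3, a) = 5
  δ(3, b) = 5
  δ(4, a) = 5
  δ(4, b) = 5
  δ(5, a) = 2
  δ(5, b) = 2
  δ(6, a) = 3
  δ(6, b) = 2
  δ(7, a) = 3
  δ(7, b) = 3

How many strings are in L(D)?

3

The useful subgraph on states {3, 7} is acyclic, so L(D) is finite; the longest accepting path visits 2 useful states, giving maximum string length 1.
Counting accepting paths from 7 by length: 1 of length 0, 2 of length 1. Total 3.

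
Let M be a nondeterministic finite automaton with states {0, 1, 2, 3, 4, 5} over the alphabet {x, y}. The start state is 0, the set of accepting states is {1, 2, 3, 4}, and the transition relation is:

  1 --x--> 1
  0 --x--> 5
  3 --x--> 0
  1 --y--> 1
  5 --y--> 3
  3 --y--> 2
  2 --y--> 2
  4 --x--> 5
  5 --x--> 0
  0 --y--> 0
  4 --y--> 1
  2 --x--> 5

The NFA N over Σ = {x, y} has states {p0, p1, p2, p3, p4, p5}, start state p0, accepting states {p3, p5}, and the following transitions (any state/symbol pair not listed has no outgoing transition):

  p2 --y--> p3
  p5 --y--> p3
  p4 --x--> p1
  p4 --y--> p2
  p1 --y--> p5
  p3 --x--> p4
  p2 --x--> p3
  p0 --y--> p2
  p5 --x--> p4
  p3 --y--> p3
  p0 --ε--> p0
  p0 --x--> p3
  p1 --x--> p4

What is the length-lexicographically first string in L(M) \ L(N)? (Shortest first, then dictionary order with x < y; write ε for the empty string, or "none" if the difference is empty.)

The string yyxy is accepted by M but not by N.
No shorter string lies in the difference, and yyxy is the lexicographically first length-4 string in L(M) \ L(N).

yyxy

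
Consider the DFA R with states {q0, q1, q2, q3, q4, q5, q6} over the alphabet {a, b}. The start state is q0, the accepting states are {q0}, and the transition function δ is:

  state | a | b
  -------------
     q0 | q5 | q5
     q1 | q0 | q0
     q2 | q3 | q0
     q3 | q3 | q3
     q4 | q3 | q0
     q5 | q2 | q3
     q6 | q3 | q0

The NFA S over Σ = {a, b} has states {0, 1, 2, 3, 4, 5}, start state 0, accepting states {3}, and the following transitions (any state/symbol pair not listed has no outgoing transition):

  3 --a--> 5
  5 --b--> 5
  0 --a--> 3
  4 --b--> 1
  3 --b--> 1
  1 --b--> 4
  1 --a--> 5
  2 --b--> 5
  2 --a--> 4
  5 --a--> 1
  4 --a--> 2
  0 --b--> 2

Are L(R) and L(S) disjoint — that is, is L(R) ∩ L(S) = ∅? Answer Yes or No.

Exploring the product automaton R × S from the start pair (q0, 0), following both machines on each input symbol, reaches 17 state pairs: (q0, 0), (q5, 3), (q5, 2), (q2, 5), (q3, 1), (q2, 4), (q3, 5), (q0, 5), (q3, 4), (q3, 2), (q0, 1), (q5, 1), (q5, 5), (q5, 4), (q2, 1), (q2, 2), (q0, 4).
R accepts in {q0} and S accepts in {3}; no reachable pair has both components accepting, so no string drives both machines to acceptance simultaneously and L(R) ∩ L(S) = ∅.
So no string is accepted by both, and the intersection is empty.

Yes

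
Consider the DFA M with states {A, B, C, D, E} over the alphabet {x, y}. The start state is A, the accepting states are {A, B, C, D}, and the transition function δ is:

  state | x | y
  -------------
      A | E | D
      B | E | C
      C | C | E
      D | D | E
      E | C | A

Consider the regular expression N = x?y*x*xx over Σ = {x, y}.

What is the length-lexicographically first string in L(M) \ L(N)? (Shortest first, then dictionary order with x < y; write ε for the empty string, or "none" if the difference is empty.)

ε

The empty string ε is accepted by M but not by N.
Since ε is the unique shortest string, it is the required witness.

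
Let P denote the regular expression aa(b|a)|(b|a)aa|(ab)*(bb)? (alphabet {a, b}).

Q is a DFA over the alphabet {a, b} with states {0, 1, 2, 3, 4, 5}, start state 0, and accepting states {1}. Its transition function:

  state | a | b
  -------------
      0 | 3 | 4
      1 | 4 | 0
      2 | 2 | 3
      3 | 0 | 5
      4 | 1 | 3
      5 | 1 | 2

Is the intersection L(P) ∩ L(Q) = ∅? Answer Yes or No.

Converting the expression P to a DFA (subset construction, then merging equivalent states) gives the minimal DFA with states {p0, p1, p2, p3, p4, p5, p6, p7, p8, p9}, start state p0, accepting states {p0, p4, p6} and transitions p0: a→p1, b→p2; p1: a→p3, b→p4; p2: a→p5, b→p6; p3: a→p6, b→p6; p4: a→p7, b→p8; p5: a→p6, b→p9; p6: a→p9, b→p9; p7: a→p9, b→p4; p8: a→p9, b→p6; p9: a→p9, b→p9.
Exploring the product automaton P × Q from the start pair (p0, 0), following both machines on each input symbol, reaches 19 state pairs: (p0, 0), (p1, 3), (p2, 4), (p3, 0), (p4, 5), (p5, 1), (p6, 3), (p6, 4), (p7, 1), (p8, 2), (p9, 0), (p9, 5), (p9, 1), (p9, 3), (p9, 4), (p4, 0), (p9, 2), (p7, 3), (p8, 4).
P accepts in {p0, p4, p6} and Q accepts in {1}; no reachable pair has both components accepting, so no string drives both machines to acceptance simultaneously and L(P) ∩ L(Q) = ∅.
So no string is accepted by both, and the intersection is empty.

Yes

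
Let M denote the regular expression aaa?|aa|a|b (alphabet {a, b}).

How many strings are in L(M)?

The expression has no Kleene star, so L(M) is finite. Expanding the alternatives gives {a, b, aa, aaa}.
That is 2 of length 1, 1 of length 2, 1 of length 3: 4 strings in all.

4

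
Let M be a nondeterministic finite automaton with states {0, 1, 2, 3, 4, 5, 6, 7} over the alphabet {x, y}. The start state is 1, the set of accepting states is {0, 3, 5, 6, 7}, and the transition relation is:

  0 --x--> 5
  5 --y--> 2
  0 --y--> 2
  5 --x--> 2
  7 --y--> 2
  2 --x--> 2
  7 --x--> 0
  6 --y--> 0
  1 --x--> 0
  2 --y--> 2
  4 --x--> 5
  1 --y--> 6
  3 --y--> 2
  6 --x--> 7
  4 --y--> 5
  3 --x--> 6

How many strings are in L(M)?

The useful subgraph on states {0, 1, 5, 6, 7} is acyclic, so L(M) is finite; the longest accepting path visits 5 useful states, giving maximum string length 4.
Counting accepting paths from 1 by length: 2 of length 1, 3 of length 2, 2 of length 3, 1 of length 4. Total 8.

8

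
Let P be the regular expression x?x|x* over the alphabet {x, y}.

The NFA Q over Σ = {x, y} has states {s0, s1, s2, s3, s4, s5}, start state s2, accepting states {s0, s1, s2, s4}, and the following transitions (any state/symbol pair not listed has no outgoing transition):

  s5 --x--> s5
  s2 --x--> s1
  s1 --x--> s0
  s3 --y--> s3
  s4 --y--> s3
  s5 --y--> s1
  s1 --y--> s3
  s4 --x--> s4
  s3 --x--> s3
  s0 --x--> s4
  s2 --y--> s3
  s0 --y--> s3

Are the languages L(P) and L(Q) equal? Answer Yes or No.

Converting the expression P to a DFA (subset construction, then merging equivalent states) gives the minimal DFA with states {p0, p1}, start state p0, accepting states {p0} and transitions p0: x→p0, y→p1; p1: x→p1, y→p1.
Exploring the product automaton P × Q from the start pair (p0, s2), following both machines on each input symbol, reaches 5 state pairs: (p0, s2), (p0, s1), (p1, s3), (p0, s0), (p0, s4).
P accepts in {p0} and Q accepts in {s0, s1, s2, s4}. In every reachable pair the two components are either both accepting — (p0, s2), (p0, s1), (p0, s0), (p0, s4) — or both non-accepting, so no string is accepted by exactly one of the machines: L(P) \ L(Q) and L(Q) \ L(P) are both empty.
Hence every string is accepted by P iff it is accepted by Q, and the two languages coincide.

Yes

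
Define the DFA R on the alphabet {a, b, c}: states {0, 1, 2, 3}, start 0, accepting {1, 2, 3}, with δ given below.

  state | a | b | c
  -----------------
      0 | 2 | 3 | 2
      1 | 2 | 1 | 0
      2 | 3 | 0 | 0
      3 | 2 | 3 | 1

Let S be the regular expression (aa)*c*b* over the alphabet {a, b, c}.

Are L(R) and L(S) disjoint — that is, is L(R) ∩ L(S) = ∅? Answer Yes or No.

No

The string b is accepted by both R and S.
Hence L(R) ∩ L(S) ≠ ∅.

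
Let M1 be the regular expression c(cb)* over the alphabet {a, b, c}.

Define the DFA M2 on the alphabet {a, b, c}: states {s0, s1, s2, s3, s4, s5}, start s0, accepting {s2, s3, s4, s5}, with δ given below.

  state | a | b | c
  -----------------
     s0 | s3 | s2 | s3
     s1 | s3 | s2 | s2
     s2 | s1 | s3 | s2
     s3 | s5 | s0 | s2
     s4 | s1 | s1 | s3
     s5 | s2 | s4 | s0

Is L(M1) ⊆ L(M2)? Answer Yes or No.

Converting the expression M1 to a DFA (subset construction, then merging equivalent states) gives the minimal DFA with states {r0, r1, r2, r3}, start state r0, accepting states {r2} and transitions r0: a→r1, b→r1, c→r2; r1: a→r1, b→r1, c→r1; r2: a→r1, b→r1, c→r3; r3: a→r1, b→r2, c→r1.
Exploring the product automaton M1 × M2 from the start pair (r0, s0), following both machines on each input symbol, reaches 9 state pairs: (r0, s0), (r1, s3), (r1, s2), (r2, s3), (r1, s5), (r1, s0), (r1, s1), (r3, s2), (r1, s4).
M1 accepts in {r2} and M2 accepts in {s2, s3, s4, s5}. The reachable pairs whose M1-component is accepting are (r2, s3); in each of them the M2-component is accepting too, so the product for L(M1) \ L(M2) (M1-component accepting, M2-component rejecting) has no reachable accepting pair and the difference is empty.
Hence every string in L(M1) is also in L(M2).

Yes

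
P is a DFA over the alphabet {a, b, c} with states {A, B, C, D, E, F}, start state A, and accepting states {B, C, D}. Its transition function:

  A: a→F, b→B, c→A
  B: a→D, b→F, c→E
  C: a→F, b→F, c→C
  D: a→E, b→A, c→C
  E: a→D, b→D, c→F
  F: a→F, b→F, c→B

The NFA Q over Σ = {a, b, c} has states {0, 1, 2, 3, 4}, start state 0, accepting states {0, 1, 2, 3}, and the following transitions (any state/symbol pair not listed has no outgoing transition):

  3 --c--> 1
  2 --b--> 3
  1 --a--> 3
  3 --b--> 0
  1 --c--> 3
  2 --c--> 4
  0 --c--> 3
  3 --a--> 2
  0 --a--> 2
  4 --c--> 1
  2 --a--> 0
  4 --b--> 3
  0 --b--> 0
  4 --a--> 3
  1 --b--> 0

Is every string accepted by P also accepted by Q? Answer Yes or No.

No

The string ac is in L(P) but not in L(Q).
So L(P) ⊄ L(Q).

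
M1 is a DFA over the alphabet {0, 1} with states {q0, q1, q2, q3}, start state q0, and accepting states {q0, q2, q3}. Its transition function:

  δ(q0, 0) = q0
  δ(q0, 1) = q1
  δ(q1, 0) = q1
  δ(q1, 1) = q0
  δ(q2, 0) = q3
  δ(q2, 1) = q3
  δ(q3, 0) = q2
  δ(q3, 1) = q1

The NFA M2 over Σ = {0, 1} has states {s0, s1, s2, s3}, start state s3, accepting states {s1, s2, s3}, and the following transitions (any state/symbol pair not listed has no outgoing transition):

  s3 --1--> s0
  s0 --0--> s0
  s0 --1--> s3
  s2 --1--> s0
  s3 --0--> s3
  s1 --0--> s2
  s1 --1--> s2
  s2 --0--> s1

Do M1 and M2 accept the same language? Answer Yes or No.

Yes

Exploring the product automaton M1 × M2 from the start pair (q0, s3), following both machines on each input symbol, reaches 2 state pairs: (q0, s3), (q1, s0).
M1 accepts in {q0, q2, q3} and M2 accepts in {s1, s2, s3}. In every reachable pair the two components are either both accepting — (q0, s3) — or both non-accepting, so no string is accepted by exactly one of the machines: L(M1) \ L(M2) and L(M2) \ L(M1) are both empty.
Hence every string is accepted by M1 iff it is accepted by M2, and the two languages coincide.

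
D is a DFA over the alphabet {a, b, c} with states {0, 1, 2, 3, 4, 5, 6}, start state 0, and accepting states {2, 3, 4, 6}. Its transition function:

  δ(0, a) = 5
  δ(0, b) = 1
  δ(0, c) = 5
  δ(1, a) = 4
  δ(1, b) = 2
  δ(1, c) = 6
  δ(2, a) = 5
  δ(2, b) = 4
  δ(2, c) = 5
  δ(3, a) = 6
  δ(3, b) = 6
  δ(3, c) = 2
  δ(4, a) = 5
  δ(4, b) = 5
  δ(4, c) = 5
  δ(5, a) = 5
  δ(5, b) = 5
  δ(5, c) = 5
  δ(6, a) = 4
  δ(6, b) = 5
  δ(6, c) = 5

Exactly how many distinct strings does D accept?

The useful subgraph on states {0, 1, 2, 4, 6} is acyclic, so L(D) is finite; the longest accepting path visits 4 useful states, giving maximum string length 3.
Counting accepting paths from 0 by length: 3 of length 2, 2 of length 3. Total 5.

5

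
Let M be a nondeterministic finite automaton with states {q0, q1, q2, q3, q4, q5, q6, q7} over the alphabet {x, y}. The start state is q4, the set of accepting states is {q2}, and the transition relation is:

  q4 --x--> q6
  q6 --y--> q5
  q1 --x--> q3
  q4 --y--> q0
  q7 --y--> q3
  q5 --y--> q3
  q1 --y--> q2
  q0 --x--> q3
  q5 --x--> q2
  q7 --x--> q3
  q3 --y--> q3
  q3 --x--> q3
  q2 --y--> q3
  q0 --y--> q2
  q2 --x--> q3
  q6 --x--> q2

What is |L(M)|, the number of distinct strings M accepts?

3

The useful subgraph on states {q0, q2, q4, q5, q6} is acyclic, so L(M) is finite; the longest accepting path visits 4 useful states, giving maximum string length 3.
Counting accepting paths from q4 by length: 2 of length 2, 1 of length 3. Total 3.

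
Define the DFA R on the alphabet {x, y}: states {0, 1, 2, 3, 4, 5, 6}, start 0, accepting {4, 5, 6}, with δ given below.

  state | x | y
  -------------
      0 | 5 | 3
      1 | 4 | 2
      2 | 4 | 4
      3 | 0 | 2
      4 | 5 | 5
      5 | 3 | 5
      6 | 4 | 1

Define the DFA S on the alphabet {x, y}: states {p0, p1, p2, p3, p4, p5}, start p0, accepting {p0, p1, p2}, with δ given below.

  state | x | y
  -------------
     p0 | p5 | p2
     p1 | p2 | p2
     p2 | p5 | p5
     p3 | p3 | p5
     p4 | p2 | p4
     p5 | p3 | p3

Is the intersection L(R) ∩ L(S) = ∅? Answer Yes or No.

Yes

Exploring the product automaton R × S from the start pair (0, p0), following both machines on each input symbol, reaches 12 state pairs: (0, p0), (5, p5), (3, p2), (3, p3), (5, p3), (0, p5), (2, p5), (0, p3), (4, p3), (3, p5), (2, p3), (4, p5).
R accepts in {4, 5, 6} and S accepts in {p0, p1, p2}; no reachable pair has both components accepting, so no string drives both machines to acceptance simultaneously and L(R) ∩ L(S) = ∅.
So no string is accepted by both, and the intersection is empty.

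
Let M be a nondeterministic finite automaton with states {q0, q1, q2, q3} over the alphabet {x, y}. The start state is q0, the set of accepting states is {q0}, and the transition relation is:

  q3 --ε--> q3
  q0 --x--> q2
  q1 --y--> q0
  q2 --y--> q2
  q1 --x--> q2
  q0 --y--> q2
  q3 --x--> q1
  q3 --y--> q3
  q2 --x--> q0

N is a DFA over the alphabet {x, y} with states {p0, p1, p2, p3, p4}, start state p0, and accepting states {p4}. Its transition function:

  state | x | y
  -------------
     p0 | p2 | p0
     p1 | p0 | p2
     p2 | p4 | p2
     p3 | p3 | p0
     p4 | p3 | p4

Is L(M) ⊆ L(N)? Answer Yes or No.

The empty string ε is in L(M) but not in L(N).
So L(M) ⊄ L(N).

No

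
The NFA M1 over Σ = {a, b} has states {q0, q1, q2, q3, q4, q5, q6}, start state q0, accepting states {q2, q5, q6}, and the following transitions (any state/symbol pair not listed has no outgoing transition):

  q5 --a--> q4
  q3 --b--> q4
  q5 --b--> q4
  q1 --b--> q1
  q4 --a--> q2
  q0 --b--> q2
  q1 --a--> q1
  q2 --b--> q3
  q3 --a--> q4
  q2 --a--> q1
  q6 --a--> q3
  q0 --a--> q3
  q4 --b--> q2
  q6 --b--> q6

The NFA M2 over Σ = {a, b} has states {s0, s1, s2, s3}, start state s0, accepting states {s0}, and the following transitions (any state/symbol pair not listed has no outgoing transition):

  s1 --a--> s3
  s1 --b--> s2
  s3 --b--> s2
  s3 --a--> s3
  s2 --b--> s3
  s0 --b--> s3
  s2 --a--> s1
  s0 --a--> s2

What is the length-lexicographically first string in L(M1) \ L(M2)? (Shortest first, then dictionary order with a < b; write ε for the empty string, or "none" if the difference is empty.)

b

The string b is accepted by M1 but not by M2.
No shorter string lies in the difference, and b is the lexicographically first length-1 string in L(M1) \ L(M2).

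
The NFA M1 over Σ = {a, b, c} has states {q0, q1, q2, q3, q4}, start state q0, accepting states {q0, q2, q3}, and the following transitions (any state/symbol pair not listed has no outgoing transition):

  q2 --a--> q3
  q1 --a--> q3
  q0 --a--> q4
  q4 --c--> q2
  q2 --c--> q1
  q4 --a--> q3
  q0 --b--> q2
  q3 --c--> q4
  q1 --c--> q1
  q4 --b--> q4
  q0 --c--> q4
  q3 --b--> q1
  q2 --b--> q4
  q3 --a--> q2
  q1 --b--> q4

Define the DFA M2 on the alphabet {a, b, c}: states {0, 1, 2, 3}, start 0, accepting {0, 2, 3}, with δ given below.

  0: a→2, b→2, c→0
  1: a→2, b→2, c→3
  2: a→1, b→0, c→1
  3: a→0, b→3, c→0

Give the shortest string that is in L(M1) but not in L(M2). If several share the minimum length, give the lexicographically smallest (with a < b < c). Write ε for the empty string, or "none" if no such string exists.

The string aa is accepted by M1 but not by M2.
No shorter string lies in the difference, and aa is the lexicographically first length-2 string in L(M1) \ L(M2).

aa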